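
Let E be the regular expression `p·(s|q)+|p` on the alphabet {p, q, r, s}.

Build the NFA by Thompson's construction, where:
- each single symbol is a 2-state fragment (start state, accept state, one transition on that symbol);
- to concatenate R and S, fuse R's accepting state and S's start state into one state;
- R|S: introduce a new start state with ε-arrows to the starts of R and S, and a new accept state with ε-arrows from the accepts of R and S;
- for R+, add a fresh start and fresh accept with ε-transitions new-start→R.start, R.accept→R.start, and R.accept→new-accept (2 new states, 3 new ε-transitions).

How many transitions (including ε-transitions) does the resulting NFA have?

Per subexpression:
Each of the 4 symbol leaves contributes 1 transition (1 symbol, 0 ε).
  s|q → 6 transitions (2 symbol, 4 ε)
  (s|q)+ → 9 transitions (2 symbol, 7 ε)
  p·(s|q)+ → 10 transitions (3 symbol, 7 ε)
  p·(s|q)+|p → 15 transitions (4 symbol, 11 ε)

15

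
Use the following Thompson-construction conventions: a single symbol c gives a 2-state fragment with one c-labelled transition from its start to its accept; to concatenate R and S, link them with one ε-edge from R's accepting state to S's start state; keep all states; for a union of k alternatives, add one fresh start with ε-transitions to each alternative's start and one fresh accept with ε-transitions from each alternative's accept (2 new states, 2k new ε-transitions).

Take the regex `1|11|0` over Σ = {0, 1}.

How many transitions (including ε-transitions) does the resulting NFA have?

Recursing over subexpressions:
Each of the 4 symbol leaves contributes 1 transition (1 symbol, 0 ε).
  11 : 3 transitions (2 symbol, 1 ε)
  1|11|0 : 11 transitions (4 symbol, 7 ε)

11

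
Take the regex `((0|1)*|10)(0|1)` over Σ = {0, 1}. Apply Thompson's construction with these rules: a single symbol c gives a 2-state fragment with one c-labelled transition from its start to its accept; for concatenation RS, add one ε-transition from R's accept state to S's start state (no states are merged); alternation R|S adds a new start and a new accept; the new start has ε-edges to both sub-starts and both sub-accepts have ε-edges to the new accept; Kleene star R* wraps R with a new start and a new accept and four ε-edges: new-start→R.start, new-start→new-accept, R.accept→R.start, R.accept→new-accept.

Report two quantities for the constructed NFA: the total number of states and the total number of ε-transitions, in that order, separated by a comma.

20, 18

Bottom-up over the parse tree:
Each of the 6 symbol leaves contributes 2 states and 0 ε-transitions.
  0|1 = 6 states, 4 ε-transitions
  (0|1)* = 8 states, 8 ε-transitions
  10 = 4 states, 1 ε-transition
  (0|1)*|10 = 14 states, 13 ε-transitions
  0|1 = 6 states, 4 ε-transitions
  ((0|1)*|10)(0|1) = 20 states, 18 ε-transitions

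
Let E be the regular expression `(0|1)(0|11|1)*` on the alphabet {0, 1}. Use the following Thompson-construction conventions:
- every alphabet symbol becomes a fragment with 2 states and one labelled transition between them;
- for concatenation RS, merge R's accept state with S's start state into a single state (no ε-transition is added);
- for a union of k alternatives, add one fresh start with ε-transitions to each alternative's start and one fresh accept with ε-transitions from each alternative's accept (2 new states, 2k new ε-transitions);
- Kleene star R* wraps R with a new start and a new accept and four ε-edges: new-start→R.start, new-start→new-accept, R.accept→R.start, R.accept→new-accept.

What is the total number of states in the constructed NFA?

Per subexpression:
Each of the 6 symbol leaves contributes a 2-state fragment.
  0|1 : 6 states
  11 : 3 states
  0|11|1 : 9 states
  (0|11|1)* : 11 states
  (0|1)(0|11|1)* : 16 states

16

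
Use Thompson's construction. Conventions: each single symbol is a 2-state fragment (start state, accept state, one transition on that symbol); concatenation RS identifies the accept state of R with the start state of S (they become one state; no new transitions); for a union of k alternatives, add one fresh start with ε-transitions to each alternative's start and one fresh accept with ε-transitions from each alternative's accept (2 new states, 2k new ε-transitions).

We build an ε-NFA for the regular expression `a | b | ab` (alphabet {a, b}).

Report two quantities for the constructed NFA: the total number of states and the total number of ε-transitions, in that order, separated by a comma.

9, 6

Recursing over subexpressions:
Each of the 4 symbol leaves contributes 2 states and 0 ε-transitions.
  ab → 3 states, 0 ε-transitions
  a | b | ab → 9 states, 6 ε-transitions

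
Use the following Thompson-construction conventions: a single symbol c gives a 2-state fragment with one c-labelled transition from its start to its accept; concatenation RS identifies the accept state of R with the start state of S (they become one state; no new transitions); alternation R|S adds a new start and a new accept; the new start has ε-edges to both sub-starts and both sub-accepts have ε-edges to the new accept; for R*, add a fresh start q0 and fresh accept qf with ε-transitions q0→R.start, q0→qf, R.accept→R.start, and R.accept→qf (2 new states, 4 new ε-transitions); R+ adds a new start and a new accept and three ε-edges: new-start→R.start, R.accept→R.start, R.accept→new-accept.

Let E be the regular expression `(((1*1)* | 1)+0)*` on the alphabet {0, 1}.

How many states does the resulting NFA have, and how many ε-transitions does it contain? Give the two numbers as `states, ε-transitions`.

By structural recursion:
Each of the 4 symbol leaves contributes 2 states and 0 ε-transitions.
  1* = 4 states, 4 ε-transitions
  1*1 = 5 states, 4 ε-transitions
  (1*1)* = 7 states, 8 ε-transitions
  (1*1)* | 1 = 11 states, 12 ε-transitions
  ((1*1)* | 1)+ = 13 states, 15 ε-transitions
  ((1*1)* | 1)+0 = 14 states, 15 ε-transitions
  (((1*1)* | 1)+0)* = 16 states, 19 ε-transitions

16, 19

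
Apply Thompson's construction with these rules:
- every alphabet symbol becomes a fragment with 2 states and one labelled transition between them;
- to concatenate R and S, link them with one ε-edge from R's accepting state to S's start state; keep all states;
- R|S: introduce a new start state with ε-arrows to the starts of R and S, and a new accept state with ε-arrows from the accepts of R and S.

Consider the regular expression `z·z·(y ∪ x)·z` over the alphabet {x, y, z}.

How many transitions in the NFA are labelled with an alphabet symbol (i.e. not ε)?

5

Recursing over subexpressions:
Each of the 5 symbol leaves contributes exactly 1 symbol transition.
  y ∪ x = 2 symbol transitions
  z·z·(y ∪ x)·z = 5 symbol transitions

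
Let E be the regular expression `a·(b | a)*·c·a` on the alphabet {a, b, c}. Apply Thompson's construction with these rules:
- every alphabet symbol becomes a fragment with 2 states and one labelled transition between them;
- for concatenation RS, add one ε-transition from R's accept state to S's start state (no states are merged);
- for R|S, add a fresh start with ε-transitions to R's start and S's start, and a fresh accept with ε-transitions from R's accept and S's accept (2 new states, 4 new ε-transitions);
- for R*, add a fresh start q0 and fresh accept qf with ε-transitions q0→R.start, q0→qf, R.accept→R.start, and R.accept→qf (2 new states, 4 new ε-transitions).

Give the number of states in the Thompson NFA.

By structural recursion:
Each of the 5 symbol leaves contributes a 2-state fragment.
  b | a : 6 states
  (b | a)* : 8 states
  a·(b | a)*·c·a : 14 states

14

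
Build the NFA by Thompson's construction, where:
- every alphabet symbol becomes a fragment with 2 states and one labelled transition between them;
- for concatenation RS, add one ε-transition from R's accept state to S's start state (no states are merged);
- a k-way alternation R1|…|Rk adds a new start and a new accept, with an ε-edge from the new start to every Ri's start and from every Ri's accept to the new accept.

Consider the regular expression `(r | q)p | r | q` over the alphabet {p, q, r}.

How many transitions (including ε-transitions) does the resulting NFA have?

Building bottom-up:
Each of the 5 symbol leaves contributes 1 transition (1 symbol, 0 ε).
  r | q : 6 transitions (2 symbol, 4 ε)
  (r | q)p : 8 transitions (3 symbol, 5 ε)
  (r | q)p | r | q : 16 transitions (5 symbol, 11 ε)

16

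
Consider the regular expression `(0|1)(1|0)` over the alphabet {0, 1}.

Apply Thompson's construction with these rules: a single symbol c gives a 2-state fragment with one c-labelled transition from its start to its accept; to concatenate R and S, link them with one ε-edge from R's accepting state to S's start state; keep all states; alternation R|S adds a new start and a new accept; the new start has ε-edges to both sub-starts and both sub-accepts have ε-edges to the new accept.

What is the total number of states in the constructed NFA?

Recursing over subexpressions:
Each of the 4 symbol leaves contributes a 2-state fragment.
  0|1 = 6 states
  1|0 = 6 states
  (0|1)(1|0) = 12 states

12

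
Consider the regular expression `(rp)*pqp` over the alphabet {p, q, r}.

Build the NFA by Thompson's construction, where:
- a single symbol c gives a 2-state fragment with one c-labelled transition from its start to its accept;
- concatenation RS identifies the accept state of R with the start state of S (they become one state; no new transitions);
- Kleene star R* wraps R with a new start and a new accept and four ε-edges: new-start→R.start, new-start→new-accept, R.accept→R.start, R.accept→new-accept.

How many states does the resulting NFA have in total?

8

Building bottom-up:
Each of the 5 symbol leaves contributes a 2-state fragment.
  rp → 3 states
  (rp)* → 5 states
  (rp)*pqp → 8 states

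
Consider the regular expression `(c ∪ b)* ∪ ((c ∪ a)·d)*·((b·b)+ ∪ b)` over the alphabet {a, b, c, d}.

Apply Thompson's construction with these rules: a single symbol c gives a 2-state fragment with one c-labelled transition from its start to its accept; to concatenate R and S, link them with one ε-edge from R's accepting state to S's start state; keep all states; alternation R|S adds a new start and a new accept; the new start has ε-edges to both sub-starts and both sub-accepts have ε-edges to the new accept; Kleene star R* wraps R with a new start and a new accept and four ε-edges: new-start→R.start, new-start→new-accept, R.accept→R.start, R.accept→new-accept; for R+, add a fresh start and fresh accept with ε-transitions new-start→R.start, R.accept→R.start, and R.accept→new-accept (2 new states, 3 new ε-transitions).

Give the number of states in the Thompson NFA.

30

Per subexpression:
Each of the 8 symbol leaves contributes a 2-state fragment.
  c ∪ b : 6 states
  (c ∪ b)* : 8 states
  c ∪ a : 6 states
  (c ∪ a)·d : 8 states
  ((c ∪ a)·d)* : 10 states
  b·b : 4 states
  (b·b)+ : 6 states
  (b·b)+ ∪ b : 10 states
  ((c ∪ a)·d)*·((b·b)+ ∪ b) : 20 states
  (c ∪ b)* ∪ ((c ∪ a)·d)*·((b·b)+ ∪ b) : 30 states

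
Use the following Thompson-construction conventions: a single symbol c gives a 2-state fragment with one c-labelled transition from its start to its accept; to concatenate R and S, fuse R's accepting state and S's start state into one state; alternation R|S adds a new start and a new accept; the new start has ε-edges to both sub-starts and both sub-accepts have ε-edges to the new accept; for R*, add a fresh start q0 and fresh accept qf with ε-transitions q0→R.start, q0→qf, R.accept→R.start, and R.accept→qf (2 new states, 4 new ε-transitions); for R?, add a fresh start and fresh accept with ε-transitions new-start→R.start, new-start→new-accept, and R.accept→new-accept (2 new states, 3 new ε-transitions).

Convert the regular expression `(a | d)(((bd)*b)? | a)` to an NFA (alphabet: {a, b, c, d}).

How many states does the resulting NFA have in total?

17

Building bottom-up:
Each of the 6 symbol leaves contributes a 2-state fragment.
  a | d : 6 states
  bd : 3 states
  (bd)* : 5 states
  (bd)*b : 6 states
  ((bd)*b)? : 8 states
  ((bd)*b)? | a : 12 states
  (a | d)(((bd)*b)? | a) : 17 states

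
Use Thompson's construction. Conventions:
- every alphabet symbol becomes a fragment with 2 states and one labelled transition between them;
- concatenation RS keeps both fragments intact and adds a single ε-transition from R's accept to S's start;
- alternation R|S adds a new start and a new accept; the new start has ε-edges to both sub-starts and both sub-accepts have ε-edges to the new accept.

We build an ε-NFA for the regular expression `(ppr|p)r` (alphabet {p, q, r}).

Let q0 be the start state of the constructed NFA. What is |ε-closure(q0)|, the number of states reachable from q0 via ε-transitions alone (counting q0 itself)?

3

Compute the ε-closure size of each fragment's start state recursively; a symbol fragment's start has no outgoing ε-edge, so its closure is just itself (size 1).
  ppr → C equals the left operand's closure size = 1 (its accept is not ε-reachable, so the closure stops there)
  ppr|p → C = 1 + 1 + 1 = 3 (the new accept is not ε-reachable since no branch accepts ε)
  (ppr|p)r → same as the first factor's closure: C = 3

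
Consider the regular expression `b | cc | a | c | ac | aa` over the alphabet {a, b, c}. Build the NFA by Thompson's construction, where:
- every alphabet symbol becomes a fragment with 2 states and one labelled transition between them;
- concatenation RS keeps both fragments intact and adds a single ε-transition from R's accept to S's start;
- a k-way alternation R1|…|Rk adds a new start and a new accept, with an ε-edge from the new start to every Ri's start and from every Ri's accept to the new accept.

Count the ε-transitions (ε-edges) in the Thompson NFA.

15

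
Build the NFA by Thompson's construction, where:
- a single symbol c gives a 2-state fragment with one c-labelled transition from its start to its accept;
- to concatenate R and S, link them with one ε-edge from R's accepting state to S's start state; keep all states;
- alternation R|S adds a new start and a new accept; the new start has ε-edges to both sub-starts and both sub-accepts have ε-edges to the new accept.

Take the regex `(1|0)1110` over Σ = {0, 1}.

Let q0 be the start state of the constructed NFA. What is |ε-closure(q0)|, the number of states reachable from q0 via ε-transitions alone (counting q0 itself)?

3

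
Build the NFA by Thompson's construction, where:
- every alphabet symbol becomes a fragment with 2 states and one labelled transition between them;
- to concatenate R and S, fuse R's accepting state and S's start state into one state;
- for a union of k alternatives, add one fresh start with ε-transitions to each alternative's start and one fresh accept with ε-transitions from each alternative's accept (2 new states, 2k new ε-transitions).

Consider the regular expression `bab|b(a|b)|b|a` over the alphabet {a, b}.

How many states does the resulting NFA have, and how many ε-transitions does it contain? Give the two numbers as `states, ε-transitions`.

17, 12

By structural recursion:
Each of the 8 symbol leaves contributes 2 states and 0 ε-transitions.
  bab = 4 states, 0 ε-transitions
  a|b = 6 states, 4 ε-transitions
  b(a|b) = 7 states, 4 ε-transitions
  bab|b(a|b)|b|a = 17 states, 12 ε-transitions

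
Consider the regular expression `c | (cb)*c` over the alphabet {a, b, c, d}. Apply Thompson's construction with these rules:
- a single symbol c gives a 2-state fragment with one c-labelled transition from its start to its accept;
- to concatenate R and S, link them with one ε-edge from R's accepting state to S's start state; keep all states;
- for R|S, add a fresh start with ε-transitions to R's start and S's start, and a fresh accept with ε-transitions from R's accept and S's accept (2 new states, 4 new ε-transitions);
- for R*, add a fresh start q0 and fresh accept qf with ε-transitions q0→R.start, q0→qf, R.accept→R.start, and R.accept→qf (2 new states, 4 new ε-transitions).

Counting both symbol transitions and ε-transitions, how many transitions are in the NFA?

Recursing over subexpressions:
Each of the 4 symbol leaves contributes 1 transition (1 symbol, 0 ε).
  cb = 3 transitions (2 symbol, 1 ε)
  (cb)* = 7 transitions (2 symbol, 5 ε)
  (cb)*c = 9 transitions (3 symbol, 6 ε)
  c | (cb)*c = 14 transitions (4 symbol, 10 ε)

14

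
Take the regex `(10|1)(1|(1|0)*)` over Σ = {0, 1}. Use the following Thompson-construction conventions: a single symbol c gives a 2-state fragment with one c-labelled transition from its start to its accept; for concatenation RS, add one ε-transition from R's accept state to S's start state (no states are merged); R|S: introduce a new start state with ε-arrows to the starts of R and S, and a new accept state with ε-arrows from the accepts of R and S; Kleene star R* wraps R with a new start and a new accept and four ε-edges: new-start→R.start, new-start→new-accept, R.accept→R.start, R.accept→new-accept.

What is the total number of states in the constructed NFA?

By structural recursion:
Each of the 6 symbol leaves contributes a 2-state fragment.
  10 = 4 states
  10|1 = 8 states
  1|0 = 6 states
  (1|0)* = 8 states
  1|(1|0)* = 12 states
  (10|1)(1|(1|0)*) = 20 states

20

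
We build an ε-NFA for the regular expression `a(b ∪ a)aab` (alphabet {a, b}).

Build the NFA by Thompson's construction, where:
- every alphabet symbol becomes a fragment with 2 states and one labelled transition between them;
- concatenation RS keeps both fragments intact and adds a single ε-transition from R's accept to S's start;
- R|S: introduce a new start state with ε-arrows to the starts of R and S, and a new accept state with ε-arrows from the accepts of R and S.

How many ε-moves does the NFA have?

Per subexpression:
Each of the 6 symbol leaves contributes 0 ε-transitions.
  b ∪ a = 4 ε-transitions
  a(b ∪ a)aab = 8 ε-transitions

8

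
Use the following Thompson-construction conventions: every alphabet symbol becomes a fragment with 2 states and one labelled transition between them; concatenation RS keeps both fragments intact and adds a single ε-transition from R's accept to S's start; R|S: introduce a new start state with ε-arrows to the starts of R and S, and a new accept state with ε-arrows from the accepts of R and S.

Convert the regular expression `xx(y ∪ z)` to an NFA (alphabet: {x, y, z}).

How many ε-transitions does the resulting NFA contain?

6

Recursing over subexpressions:
Each of the 4 symbol leaves contributes 0 ε-transitions.
  y ∪ z = 4 ε-transitions
  xx(y ∪ z) = 6 ε-transitions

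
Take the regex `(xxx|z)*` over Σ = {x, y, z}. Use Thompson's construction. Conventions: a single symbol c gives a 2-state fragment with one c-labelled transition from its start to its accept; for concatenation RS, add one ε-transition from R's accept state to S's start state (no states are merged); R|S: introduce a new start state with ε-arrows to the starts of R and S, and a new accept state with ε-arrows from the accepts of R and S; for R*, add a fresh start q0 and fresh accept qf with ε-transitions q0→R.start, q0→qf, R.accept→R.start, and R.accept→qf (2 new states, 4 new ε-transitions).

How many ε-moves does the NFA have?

Recursing over subexpressions:
Each of the 4 symbol leaves contributes 0 ε-transitions.
  xxx : 2 ε-transitions
  xxx|z : 6 ε-transitions
  (xxx|z)* : 10 ε-transitions

10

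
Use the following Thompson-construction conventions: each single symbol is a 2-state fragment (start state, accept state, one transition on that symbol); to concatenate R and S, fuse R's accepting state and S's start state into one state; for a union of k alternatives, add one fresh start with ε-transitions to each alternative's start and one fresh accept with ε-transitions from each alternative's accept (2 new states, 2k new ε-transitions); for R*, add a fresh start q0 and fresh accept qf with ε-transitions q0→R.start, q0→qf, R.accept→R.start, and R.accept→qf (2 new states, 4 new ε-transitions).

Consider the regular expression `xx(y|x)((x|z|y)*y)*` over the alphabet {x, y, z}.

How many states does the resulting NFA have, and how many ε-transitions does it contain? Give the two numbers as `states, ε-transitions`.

20, 18

By structural recursion:
Each of the 8 symbol leaves contributes 2 states and 0 ε-transitions.
  y|x = 6 states, 4 ε-transitions
  x|z|y = 8 states, 6 ε-transitions
  (x|z|y)* = 10 states, 10 ε-transitions
  (x|z|y)*y = 11 states, 10 ε-transitions
  ((x|z|y)*y)* = 13 states, 14 ε-transitions
  xx(y|x)((x|z|y)*y)* = 20 states, 18 ε-transitions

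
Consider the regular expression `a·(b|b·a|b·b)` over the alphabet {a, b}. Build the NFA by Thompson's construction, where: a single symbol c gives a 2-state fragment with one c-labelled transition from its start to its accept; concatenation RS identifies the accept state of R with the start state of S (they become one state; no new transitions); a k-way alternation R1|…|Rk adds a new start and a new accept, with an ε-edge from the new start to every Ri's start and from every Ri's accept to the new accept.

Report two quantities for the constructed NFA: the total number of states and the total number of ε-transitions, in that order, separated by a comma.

11, 6

Building bottom-up:
Each of the 6 symbol leaves contributes 2 states and 0 ε-transitions.
  b·a : 3 states, 0 ε-transitions
  b·b : 3 states, 0 ε-transitions
  b|b·a|b·b : 10 states, 6 ε-transitions
  a·(b|b·a|b·b) : 11 states, 6 ε-transitions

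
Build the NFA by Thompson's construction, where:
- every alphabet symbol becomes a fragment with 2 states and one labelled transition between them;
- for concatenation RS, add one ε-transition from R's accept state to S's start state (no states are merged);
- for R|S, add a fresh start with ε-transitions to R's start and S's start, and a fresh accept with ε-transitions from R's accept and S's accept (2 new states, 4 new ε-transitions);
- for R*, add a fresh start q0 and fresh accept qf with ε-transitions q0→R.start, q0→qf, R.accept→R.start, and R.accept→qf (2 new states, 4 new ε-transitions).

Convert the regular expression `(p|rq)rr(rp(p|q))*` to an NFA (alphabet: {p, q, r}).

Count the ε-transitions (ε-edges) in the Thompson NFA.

18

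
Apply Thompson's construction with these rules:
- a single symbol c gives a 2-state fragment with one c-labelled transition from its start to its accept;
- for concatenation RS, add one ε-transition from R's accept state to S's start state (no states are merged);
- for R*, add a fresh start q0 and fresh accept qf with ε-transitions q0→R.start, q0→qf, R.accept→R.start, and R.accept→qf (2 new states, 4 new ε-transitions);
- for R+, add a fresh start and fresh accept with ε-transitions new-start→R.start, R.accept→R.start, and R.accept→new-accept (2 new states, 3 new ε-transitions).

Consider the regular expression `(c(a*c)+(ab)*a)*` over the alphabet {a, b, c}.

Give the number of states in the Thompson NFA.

Recursing over subexpressions:
Each of the 6 symbol leaves contributes a 2-state fragment.
  a* = 4 states
  a*c = 6 states
  (a*c)+ = 8 states
  ab = 4 states
  (ab)* = 6 states
  c(a*c)+(ab)*a = 18 states
  (c(a*c)+(ab)*a)* = 20 states

20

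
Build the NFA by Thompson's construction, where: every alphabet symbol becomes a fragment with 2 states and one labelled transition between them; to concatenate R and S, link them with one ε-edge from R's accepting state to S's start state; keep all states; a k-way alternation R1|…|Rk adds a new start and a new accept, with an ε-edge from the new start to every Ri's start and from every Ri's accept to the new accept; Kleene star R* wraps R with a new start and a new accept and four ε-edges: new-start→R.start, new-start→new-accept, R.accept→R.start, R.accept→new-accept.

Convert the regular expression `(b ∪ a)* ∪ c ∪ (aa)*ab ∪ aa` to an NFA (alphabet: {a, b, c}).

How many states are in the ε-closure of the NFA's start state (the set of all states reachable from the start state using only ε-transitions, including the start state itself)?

Work bottom-up. For each fragment F, track |ε-closure(F.start)| and whether F's accept lies in that closure (i.e. whether F accepts ε). A single-symbol fragment has closure size 1 and does not accept ε.
  b ∪ a → new start ε-reaches every alternative's start; none of them accept ε, so the new accept is not reached: C = 1 + 1 + 1 = 3
  (b ∪ a)* → C = 1 (new start) + 3 (body) + 1 (new accept) = 5
  aa → C equals the left operand's closure size = 1 (its accept is not ε-reachable, so the closure stops there)
  (aa)* → new start has ε-edges to the inner start and to the new accept, so C = 2 + 1 = 3
  (aa)*ab → the left operand accepts ε, so the closure extends into the next operand (via the concat ε-link); C = 3 + 1 = 4
  aa → same as the first factor's closure: C = 1
  (b ∪ a)* ∪ c ∪ (aa)*ab ∪ aa → new start ε-reaches every alternative's start; at least one alternative accepts ε, so the union's new accept is reached too: C = 1 + 5 + 1 + 4 + 1 + 1 = 13

13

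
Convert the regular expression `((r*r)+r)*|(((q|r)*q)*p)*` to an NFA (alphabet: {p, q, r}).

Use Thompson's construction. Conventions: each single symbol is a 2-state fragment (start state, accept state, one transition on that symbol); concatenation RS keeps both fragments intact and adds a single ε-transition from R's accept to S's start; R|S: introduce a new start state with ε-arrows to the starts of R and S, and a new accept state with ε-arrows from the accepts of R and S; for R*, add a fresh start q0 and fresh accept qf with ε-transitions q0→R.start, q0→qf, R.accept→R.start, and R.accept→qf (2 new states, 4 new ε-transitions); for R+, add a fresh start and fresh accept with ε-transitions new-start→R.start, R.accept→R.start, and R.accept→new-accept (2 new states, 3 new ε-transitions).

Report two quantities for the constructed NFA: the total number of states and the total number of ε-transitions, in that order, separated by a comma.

By structural recursion:
Each of the 7 symbol leaves contributes 2 states and 0 ε-transitions.
  r* = 4 states, 4 ε-transitions
  r*r = 6 states, 5 ε-transitions
  (r*r)+ = 8 states, 8 ε-transitions
  (r*r)+r = 10 states, 9 ε-transitions
  ((r*r)+r)* = 12 states, 13 ε-transitions
  q|r = 6 states, 4 ε-transitions
  (q|r)* = 8 states, 8 ε-transitions
  (q|r)*q = 10 states, 9 ε-transitions
  ((q|r)*q)* = 12 states, 13 ε-transitions
  ((q|r)*q)*p = 14 states, 14 ε-transitions
  (((q|r)*q)*p)* = 16 states, 18 ε-transitions
  ((r*r)+r)*|(((q|r)*q)*p)* = 30 states, 35 ε-transitions

30, 35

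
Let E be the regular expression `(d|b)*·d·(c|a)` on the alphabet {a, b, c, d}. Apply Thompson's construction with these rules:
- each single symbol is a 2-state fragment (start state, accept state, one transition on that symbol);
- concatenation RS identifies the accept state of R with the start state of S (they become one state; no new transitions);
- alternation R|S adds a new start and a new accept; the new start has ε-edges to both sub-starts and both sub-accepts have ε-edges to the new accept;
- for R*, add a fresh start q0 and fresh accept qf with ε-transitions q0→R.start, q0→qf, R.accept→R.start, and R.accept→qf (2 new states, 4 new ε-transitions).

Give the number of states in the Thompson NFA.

Bottom-up over the parse tree:
Each of the 5 symbol leaves contributes a 2-state fragment.
  d|b = 6 states
  (d|b)* = 8 states
  c|a = 6 states
  (d|b)*·d·(c|a) = 14 states

14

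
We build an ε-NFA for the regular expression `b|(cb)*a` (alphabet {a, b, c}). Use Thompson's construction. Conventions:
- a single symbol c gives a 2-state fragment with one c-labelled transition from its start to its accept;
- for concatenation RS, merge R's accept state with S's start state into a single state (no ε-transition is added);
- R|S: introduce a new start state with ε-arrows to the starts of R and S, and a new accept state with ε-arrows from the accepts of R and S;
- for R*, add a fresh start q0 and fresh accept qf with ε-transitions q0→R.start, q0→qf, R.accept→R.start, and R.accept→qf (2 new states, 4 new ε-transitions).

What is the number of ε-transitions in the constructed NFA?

8

Recursing over subexpressions:
Each of the 4 symbol leaves contributes 0 ε-transitions.
  cb = 0 ε-transitions
  (cb)* = 4 ε-transitions
  (cb)*a = 4 ε-transitions
  b|(cb)*a = 8 ε-transitions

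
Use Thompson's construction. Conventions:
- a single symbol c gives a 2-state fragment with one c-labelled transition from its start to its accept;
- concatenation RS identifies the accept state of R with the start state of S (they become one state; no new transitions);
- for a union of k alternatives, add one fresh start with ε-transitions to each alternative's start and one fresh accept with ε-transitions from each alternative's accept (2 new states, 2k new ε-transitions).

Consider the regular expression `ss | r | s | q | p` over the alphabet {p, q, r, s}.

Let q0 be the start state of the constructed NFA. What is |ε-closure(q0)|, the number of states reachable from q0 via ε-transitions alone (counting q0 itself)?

6

Compute the ε-closure size of each fragment's start state recursively; a symbol fragment's start has no outgoing ε-edge, so its closure is just itself (size 1).
  ss → |closure| equals the left operand's closure size = 1 (its accept is not ε-reachable, so the closure stops there)
  ss | r | s | q | p → new start ε-reaches every alternative's start; none of them accept ε, so the new accept is not reached: |closure| = 1 + 1 + 1 + 1 + 1 + 1 = 6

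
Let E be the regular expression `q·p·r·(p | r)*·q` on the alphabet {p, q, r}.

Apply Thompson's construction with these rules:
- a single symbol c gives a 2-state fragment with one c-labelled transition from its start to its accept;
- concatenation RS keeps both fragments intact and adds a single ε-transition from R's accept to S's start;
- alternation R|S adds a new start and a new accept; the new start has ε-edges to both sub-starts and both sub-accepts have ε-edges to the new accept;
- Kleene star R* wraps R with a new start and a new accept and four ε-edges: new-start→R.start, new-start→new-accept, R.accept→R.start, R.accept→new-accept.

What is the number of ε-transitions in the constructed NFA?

12

By structural recursion:
Each of the 6 symbol leaves contributes 0 ε-transitions.
  p | r → 4 ε-transitions
  (p | r)* → 8 ε-transitions
  q·p·r·(p | r)*·q → 12 ε-transitions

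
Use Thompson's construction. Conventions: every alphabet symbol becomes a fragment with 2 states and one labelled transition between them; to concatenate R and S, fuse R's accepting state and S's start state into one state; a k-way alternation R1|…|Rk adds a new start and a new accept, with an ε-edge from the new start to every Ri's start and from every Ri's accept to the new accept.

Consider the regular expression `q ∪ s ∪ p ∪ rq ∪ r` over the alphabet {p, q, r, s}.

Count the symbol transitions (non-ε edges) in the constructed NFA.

Bottom-up over the parse tree:
Each of the 6 symbol leaves contributes exactly 1 symbol transition.
  rq = 2 symbol transitions
  q ∪ s ∪ p ∪ rq ∪ r = 6 symbol transitions

6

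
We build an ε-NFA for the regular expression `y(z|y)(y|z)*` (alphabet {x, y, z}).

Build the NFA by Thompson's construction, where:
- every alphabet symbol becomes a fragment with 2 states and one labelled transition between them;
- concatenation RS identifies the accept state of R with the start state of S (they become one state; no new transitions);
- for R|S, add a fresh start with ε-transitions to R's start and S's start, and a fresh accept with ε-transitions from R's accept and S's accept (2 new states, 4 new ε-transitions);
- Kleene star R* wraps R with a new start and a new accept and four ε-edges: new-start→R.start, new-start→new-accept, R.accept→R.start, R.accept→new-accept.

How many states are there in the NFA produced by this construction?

By structural recursion:
Each of the 5 symbol leaves contributes a 2-state fragment.
  z|y → 6 states
  y|z → 6 states
  (y|z)* → 8 states
  y(z|y)(y|z)* → 14 states

14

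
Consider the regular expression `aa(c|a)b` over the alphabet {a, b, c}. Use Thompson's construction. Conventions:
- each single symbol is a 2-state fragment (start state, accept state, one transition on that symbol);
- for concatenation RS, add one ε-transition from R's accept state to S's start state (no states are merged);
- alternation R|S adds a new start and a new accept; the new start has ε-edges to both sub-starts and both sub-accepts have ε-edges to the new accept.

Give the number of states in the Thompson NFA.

Building bottom-up:
Each of the 5 symbol leaves contributes a 2-state fragment.
  c|a = 6 states
  aa(c|a)b = 12 states

12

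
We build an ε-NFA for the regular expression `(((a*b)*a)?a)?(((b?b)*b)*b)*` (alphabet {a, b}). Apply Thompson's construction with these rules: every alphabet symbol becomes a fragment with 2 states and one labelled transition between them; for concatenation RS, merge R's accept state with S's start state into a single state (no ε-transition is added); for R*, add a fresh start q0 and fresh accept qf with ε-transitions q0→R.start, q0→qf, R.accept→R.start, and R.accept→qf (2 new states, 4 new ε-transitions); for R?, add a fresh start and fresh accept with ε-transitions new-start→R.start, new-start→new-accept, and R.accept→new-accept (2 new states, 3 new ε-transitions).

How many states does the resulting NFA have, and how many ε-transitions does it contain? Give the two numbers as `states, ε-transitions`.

25, 29

Recursing over subexpressions:
Each of the 8 symbol leaves contributes 2 states and 0 ε-transitions.
  a* — 4 states, 4 ε-transitions
  a*b — 5 states, 4 ε-transitions
  (a*b)* — 7 states, 8 ε-transitions
  (a*b)*a — 8 states, 8 ε-transitions
  ((a*b)*a)? — 10 states, 11 ε-transitions
  ((a*b)*a)?a — 11 states, 11 ε-transitions
  (((a*b)*a)?a)? — 13 states, 14 ε-transitions
  b? — 4 states, 3 ε-transitions
  b?b — 5 states, 3 ε-transitions
  (b?b)* — 7 states, 7 ε-transitions
  (b?b)*b — 8 states, 7 ε-transitions
  ((b?b)*b)* — 10 states, 11 ε-transitions
  ((b?b)*b)*b — 11 states, 11 ε-transitions
  (((b?b)*b)*b)* — 13 states, 15 ε-transitions
  (((a*b)*a)?a)?(((b?b)*b)*b)* — 25 states, 29 ε-transitions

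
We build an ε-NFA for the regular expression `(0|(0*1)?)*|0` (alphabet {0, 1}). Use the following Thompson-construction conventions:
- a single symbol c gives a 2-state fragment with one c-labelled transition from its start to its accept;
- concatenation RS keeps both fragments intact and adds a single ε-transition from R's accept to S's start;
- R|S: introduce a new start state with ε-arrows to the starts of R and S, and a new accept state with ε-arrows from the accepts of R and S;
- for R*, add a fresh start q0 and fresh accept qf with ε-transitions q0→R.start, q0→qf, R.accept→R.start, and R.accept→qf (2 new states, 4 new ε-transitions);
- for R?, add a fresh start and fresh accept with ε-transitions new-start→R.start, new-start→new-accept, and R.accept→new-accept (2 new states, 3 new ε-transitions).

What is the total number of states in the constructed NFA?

18

Recursing over subexpressions:
Each of the 4 symbol leaves contributes a 2-state fragment.
  0* : 4 states
  0*1 : 6 states
  (0*1)? : 8 states
  0|(0*1)? : 12 states
  (0|(0*1)?)* : 14 states
  (0|(0*1)?)*|0 : 18 states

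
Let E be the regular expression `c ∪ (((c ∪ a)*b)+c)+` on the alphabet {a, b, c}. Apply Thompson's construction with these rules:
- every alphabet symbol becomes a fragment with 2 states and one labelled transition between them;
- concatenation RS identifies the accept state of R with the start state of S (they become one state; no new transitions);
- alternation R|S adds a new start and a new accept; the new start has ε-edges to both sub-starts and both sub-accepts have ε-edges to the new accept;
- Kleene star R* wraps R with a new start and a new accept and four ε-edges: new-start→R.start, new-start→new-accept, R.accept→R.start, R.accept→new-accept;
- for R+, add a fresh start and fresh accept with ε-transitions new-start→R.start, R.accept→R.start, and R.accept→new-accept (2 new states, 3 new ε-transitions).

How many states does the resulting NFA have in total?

18

By structural recursion:
Each of the 5 symbol leaves contributes a 2-state fragment.
  c ∪ a → 6 states
  (c ∪ a)* → 8 states
  (c ∪ a)*b → 9 states
  ((c ∪ a)*b)+ → 11 states
  ((c ∪ a)*b)+c → 12 states
  (((c ∪ a)*b)+c)+ → 14 states
  c ∪ (((c ∪ a)*b)+c)+ → 18 states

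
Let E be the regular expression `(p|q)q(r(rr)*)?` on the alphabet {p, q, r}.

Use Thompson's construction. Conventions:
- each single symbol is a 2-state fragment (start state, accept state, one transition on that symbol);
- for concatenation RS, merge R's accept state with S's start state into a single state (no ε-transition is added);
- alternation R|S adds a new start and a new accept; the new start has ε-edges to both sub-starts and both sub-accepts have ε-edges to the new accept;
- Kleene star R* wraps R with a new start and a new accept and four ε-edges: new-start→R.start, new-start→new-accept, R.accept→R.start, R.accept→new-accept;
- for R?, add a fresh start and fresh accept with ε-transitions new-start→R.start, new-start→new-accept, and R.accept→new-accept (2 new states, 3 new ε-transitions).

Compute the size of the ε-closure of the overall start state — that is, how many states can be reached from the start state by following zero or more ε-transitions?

3

Compute the ε-closure size of each fragment's start state recursively; a symbol fragment's start has no outgoing ε-edge, so its closure is just itself (size 1).
  p|q → new start ε-reaches every alternative's start; none of them accept ε, so the new accept is not reached: |ε-closure| = 1 + 1 + 1 = 3
  rr → |ε-closure| equals the left operand's closure size = 1 (its accept is not ε-reachable, so the closure stops there)
  (rr)* → |ε-closure| = 1 (new start) + 1 (body) + 1 (new accept) = 3
  r(rr)* → same as the first factor's closure: |ε-closure| = 1
  (r(rr)*)? → new start has ε-edges to the inner start and to the new accept, so |ε-closure| = 2 + 1 = 3
  (p|q)q(r(rr)*)? → |ε-closure| equals the left operand's closure size = 3 (its accept is not ε-reachable, so the closure stops there)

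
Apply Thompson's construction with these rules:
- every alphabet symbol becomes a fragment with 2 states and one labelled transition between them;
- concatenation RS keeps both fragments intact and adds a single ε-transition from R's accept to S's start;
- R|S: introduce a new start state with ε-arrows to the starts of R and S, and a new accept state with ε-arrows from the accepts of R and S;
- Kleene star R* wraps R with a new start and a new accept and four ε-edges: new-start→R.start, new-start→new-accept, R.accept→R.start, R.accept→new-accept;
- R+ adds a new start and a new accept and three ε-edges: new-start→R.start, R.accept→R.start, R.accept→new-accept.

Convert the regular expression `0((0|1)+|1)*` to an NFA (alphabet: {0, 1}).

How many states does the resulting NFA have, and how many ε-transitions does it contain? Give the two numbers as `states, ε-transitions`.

16, 16

Bottom-up over the parse tree:
Each of the 4 symbol leaves contributes 2 states and 0 ε-transitions.
  0|1 = 6 states, 4 ε-transitions
  (0|1)+ = 8 states, 7 ε-transitions
  (0|1)+|1 = 12 states, 11 ε-transitions
  ((0|1)+|1)* = 14 states, 15 ε-transitions
  0((0|1)+|1)* = 16 states, 16 ε-transitions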